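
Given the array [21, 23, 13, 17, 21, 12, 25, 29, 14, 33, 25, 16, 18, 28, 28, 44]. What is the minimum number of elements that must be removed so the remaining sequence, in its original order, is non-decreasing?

Fewest deletions = n − (longest non-decreasing subsequence).
Patience tails:
21 → extends → [21]
23 → extends → [21, 23]
13 → replaces 21 → [13, 23]
17 → replaces 23 → [13, 17]
21 → extends → [13, 17, 21]
12 → replaces 13 → [12, 17, 21]
25 → extends → [12, 17, 21, 25]
29 → extends → [12, 17, 21, 25, 29]
14 → replaces 17 → [12, 14, 21, 25, 29]
33 → extends → [12, 14, 21, 25, 29, 33]
25 → replaces 29 → [12, 14, 21, 25, 25, 33]
16 → replaces 21 → [12, 14, 16, 25, 25, 33]
18 → replaces 25 → [12, 14, 16, 18, 25, 33]
28 → replaces 33 → [12, 14, 16, 18, 25, 28]
28 → extends → [12, 14, 16, 18, 25, 28, 28]
44 → extends → [12, 14, 16, 18, 25, 28, 28, 44]
Longest non-decreasing subsequence has length 8, so deletions = 16 − 8 = 8.

8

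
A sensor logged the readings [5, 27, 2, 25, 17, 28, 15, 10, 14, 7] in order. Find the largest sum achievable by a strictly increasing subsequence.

60

Let S[i] be the best sum of a strictly increasing subsequence ending at i:
i:      1  2  3  4  5  6  7  8  9 10
a[i]:   5 27  2 25 17 28 15 10 14  7
S:      5 32  2 30 22 60 20 15 29 12
Maximum is 60 (e.g. 5 + 27 + 28).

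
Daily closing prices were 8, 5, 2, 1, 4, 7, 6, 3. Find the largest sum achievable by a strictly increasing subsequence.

13

Let S[i] be the best sum of a strictly increasing subsequence ending at i:
i:      1  2  3  4  5  6  7  8
a[i]:   8  5  2  1  4  7  6  3
S:      8  5  2  1  6 13 12  5
Maximum is 13 (e.g. 2 + 4 + 7).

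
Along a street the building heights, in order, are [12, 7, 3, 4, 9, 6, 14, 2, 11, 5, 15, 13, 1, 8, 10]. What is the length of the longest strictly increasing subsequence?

5

Let dp[i] be the length of the longest such subsequence ending at index i:
i:      1  2  3  4  5  6  7  8  9 10 11 12 13 14 15
a[i]:  12  7  3  4  9  6 14  2 11  5 15 13  1  8 10
dp:     1  1  1  2  3  3  4  1  4  3  5  5  1  4  5
Maximum dp value is 5.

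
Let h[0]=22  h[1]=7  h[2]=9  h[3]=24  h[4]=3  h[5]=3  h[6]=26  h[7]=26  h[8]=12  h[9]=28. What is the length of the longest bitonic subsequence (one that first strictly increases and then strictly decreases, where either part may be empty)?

inc[i] = longest strictly increasing subsequence ending at i; dec[i] = longest strictly decreasing subsequence starting at i:
i:      0  1  2  3  4  5  6  7  8  9
h[i]:  22  7  9 24  3  3 26 26 12 28
inc:    1  1  2  3  1  1  4  4  3  5
dec:    3  2  2  2  1  1  2  2  1  1
Best peak at i=6 (value 26): inc=4, dec=2, length 4+2−1 = 5.

5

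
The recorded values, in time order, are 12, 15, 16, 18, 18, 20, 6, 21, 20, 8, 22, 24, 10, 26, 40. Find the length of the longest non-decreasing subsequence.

Track the smallest tail for each achievable length (allowing ties):
12 → extends → [12]
15 → extends → [12, 15]
16 → extends → [12, 15, 16]
18 → extends → [12, 15, 16, 18]
18 → extends → [12, 15, 16, 18, 18]
20 → extends → [12, 15, 16, 18, 18, 20]
6 → replaces 12 → [6, 15, 16, 18, 18, 20]
21 → extends → [6, 15, 16, 18, 18, 20, 21]
20 → replaces 21 → [6, 15, 16, 18, 18, 20, 20]
8 → replaces 15 → [6, 8, 16, 18, 18, 20, 20]
22 → extends → [6, 8, 16, 18, 18, 20, 20, 22]
24 → extends → [6, 8, 16, 18, 18, 20, 20, 22, 24]
10 → replaces 16 → [6, 8, 10, 18, 18, 20, 20, 22, 24]
26 → extends → [6, 8, 10, 18, 18, 20, 20, 22, 24, 26]
40 → extends → [6, 8, 10, 18, 18, 20, 20, 22, 24, 26, 40]
Eleven tails, so the longest non-decreasing subsequence has length 11 (e.g. 12, 15, 16, 18, 18, 20, 21, 22, 24, 26, 40).

11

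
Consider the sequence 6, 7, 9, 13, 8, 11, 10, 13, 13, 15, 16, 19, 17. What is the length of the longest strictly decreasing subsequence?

3

Negate each value so 'decreasing' becomes 'increasing', then run patience tails on the negated sequence:
-6 → extends → [-6]
-7 → replaces -6 → [-7]
-9 → replaces -7 → [-9]
-13 → replaces -9 → [-13]
-8 → extends → [-13, -8]
-11 → replaces -8 → [-13, -11]
-10 → extends → [-13, -11, -10]
-13 → already a tail → [-13, -11, -10]
-13 → already a tail → [-13, -11, -10]
-15 → replaces -13 → [-15, -11, -10]
-16 → replaces -15 → [-16, -11, -10]
-19 → replaces -16 → [-19, -11, -10]
-17 → replaces -11 → [-19, -17, -10]
Three tails, so the longest strictly decreasing subsequence of the original has length 3.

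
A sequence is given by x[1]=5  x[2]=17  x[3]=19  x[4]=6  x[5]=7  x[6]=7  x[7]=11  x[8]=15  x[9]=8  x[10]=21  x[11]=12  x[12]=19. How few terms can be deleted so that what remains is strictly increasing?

6

Fewest deletions = n − (longest strictly increasing subsequence).
Patience tails:
5 → extends → [5]
17 → extends → [5, 17]
19 → extends → [5, 17, 19]
6 → replaces 17 → [5, 6, 19]
7 → replaces 19 → [5, 6, 7]
7 → already a tail → [5, 6, 7]
11 → extends → [5, 6, 7, 11]
15 → extends → [5, 6, 7, 11, 15]
8 → replaces 11 → [5, 6, 7, 8, 15]
21 → extends → [5, 6, 7, 8, 15, 21]
12 → replaces 15 → [5, 6, 7, 8, 12, 21]
19 → replaces 21 → [5, 6, 7, 8, 12, 19]
Longest strictly increasing subsequence has length 6, so deletions = 12 − 6 = 6.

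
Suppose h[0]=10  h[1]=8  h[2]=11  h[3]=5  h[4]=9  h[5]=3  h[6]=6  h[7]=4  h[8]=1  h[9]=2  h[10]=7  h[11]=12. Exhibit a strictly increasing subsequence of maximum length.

5, 6, 7, 12

Patience tails give the LIS length; then backtrack through the dp parents:
10 → extends → [10]
8 → replaces 10 → [8]
11 → extends → [8, 11]
5 → replaces 8 → [5, 11]
9 → replaces 11 → [5, 9]
3 → replaces 5 → [3, 9]
6 → replaces 9 → [3, 6]
4 → replaces 6 → [3, 4]
1 → replaces 3 → [1, 4]
2 → replaces 4 → [1, 2]
7 → extends → [1, 2, 7]
12 → extends → [1, 2, 7, 12]
Length 4; one witness is 5, 6, 7, 12.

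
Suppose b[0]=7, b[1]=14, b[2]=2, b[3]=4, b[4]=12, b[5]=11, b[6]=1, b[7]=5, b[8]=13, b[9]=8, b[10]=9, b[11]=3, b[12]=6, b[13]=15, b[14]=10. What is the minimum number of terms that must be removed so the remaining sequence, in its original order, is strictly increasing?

Fewest deletions = n − (longest strictly increasing subsequence).
i:      0  1  2  3  4  5  6  7  8  9 10 11 12 13 14
b[i]:   7 14  2  4 12 11  1  5 13  8  9  3  6 15 10
dp:     1  2  1  2  3  3  1  3  4  4  5  2  4  6  6
max dp = 6, so deletions = 15 − 6 = 9.

9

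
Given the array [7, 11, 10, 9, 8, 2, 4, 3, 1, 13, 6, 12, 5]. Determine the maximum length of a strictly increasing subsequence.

Track the smallest tail for each achievable length (strict):
7 → extends → [7]
11 → extends → [7, 11]
10 → replaces 11 → [7, 10]
9 → replaces 10 → [7, 9]
8 → replaces 9 → [7, 8]
2 → replaces 7 → [2, 8]
4 → replaces 8 → [2, 4]
3 → replaces 4 → [2, 3]
1 → replaces 2 → [1, 3]
13 → extends → [1, 3, 13]
6 → replaces 13 → [1, 3, 6]
12 → extends → [1, 3, 6, 12]
5 → replaces 6 → [1, 3, 5, 12]
Four tails, so the longest strictly increasing subsequence has length 4 (e.g. 2, 4, 6, 12).

4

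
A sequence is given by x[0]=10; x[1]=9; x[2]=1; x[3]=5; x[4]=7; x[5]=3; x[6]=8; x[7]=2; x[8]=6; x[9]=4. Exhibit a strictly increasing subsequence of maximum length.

1, 5, 7, 8

Patience tails give the LIS length; then backtrack through the dp parents:
10 → extends → [10]
9 → replaces 10 → [9]
1 → replaces 9 → [1]
5 → extends → [1, 5]
7 → extends → [1, 5, 7]
3 → replaces 5 → [1, 3, 7]
8 → extends → [1, 3, 7, 8]
2 → replaces 3 → [1, 2, 7, 8]
6 → replaces 7 → [1, 2, 6, 8]
4 → replaces 6 → [1, 2, 4, 8]
Length 4; one witness is 1, 5, 7, 8.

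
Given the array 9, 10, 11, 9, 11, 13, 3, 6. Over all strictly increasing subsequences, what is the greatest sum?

Let S[i] be the best sum of a strictly increasing subsequence ending at i:
i:      1  2  3  4  5  6  7  8
a[i]:   9 10 11  9 11 13  3  6
S:      9 19 30  9 30 43  3  9
Maximum is 43 (e.g. 9 + 10 + 11 + 13).

43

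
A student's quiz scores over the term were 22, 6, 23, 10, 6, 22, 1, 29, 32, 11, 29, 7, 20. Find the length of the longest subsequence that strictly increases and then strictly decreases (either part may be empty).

7

inc[i] = longest strictly increasing subsequence ending at i; dec[i] = longest strictly decreasing subsequence starting at i:
i:      1  2  3  4  5  6  7  8  9 10 11 12 13
a[i]:  22  6 23 10  6 22  1 29 32 11 29  7 20
inc:    1  1  2  2  1  3  1  4  5  3  4  2  4
dec:    4  2  4  3  2  3  1  3  3  2  2  1  1
Best peak at i=9 (value 32): inc=5, dec=3, length 5+3−1 = 7.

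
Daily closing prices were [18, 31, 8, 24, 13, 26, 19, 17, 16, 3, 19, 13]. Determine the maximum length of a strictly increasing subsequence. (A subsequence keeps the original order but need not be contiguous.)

4

Let dp[i] be the length of the longest such subsequence ending at index i:
i:      1  2  3  4  5  6  7  8  9 10 11 12
a[i]:  18 31  8 24 13 26 19 17 16  3 19 13
dp:     1  2  1  2  2  3  3  3  3  1  4  2
Maximum dp value is 4.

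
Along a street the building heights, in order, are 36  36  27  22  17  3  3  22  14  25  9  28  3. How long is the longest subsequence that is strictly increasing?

Track the smallest tail for each achievable length (strict):
36 → extends → [36]
36 → already a tail → [36]
27 → replaces 36 → [27]
22 → replaces 27 → [22]
17 → replaces 22 → [17]
3 → replaces 17 → [3]
3 → already a tail → [3]
22 → extends → [3, 22]
14 → replaces 22 → [3, 14]
25 → extends → [3, 14, 25]
9 → replaces 14 → [3, 9, 25]
28 → extends → [3, 9, 25, 28]
3 → already a tail → [3, 9, 25, 28]
Four tails, so the longest strictly increasing subsequence has length 4 (e.g. 17, 22, 25, 28).

4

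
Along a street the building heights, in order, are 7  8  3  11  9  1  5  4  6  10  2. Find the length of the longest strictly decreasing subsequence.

Let dp[i] be the longest strictly decreasing subsequence ending at i:
i:      1  2  3  4  5  6  7  8  9 10 11
a[i]:   7  8  3 11  9  1  5  4  6 10  2
dp:     1  1  2  1  2  3  3  4  3  2  5
Maximum is 5.

5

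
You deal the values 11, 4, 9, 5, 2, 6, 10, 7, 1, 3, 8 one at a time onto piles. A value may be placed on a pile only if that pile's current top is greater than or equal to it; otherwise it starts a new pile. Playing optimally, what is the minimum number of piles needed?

5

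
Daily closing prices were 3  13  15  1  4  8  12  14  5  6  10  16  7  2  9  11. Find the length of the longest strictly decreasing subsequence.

Let dp[i] be the longest strictly decreasing subsequence ending at i:
i:      1  2  3  4  5  6  7  8  9 10 11 12 13 14 15 16
a[i]:   3 13 15  1  4  8 12 14  5  6 10 16  7  2  9 11
dp:     1  1  1  2  2  2  2  2  3  3  3  1  4  5  4  3
Maximum is 5.

5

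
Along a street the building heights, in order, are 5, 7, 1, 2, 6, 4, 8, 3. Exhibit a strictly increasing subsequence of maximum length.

Patience tails give the LIS length; then backtrack through the dp parents:
5 → extends → [5]
7 → extends → [5, 7]
1 → replaces 5 → [1, 7]
2 → replaces 7 → [1, 2]
6 → extends → [1, 2, 6]
4 → replaces 6 → [1, 2, 4]
8 → extends → [1, 2, 4, 8]
3 → replaces 4 → [1, 2, 3, 8]
Length 4; one witness is 1, 2, 6, 8.

1, 2, 6, 8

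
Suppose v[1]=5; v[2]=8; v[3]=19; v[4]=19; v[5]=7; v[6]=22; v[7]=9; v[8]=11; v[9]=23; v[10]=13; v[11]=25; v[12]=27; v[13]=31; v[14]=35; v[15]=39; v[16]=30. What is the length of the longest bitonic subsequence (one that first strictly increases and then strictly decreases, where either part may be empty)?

11

inc[i] = longest strictly increasing subsequence ending at i; dec[i] = longest strictly decreasing subsequence starting at i:
i:      1  2  3  4  5  6  7  8  9 10 11 12 13 14 15 16
v[i]:   5  8 19 19  7 22  9 11 23 13 25 27 31 35 39 30
inc:    1  2  3  3  2  4  3  4  5  5  6  7  8  9 10  8
dec:    1  2  2  2  1  2  1  1  2  1  1  1  2  2  2  1
Best peak at i=15 (value 39): inc=10, dec=2, length 10+2−1 = 11.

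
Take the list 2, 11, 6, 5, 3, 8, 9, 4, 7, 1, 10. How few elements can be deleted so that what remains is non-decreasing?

6

Fewest deletions = n − (longest non-decreasing subsequence).
i:      1  2  3  4  5  6  7  8  9 10 11
a[i]:   2 11  6  5  3  8  9  4  7  1 10
dp:     1  2  2  2  2  3  4  3  4  1  5
max dp = 5, so deletions = 11 − 5 = 6.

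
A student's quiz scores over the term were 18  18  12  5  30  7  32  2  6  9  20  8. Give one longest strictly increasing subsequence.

Patience tails give the LIS length; then backtrack through the dp parents:
18 → extends → [18]
18 → already a tail → [18]
12 → replaces 18 → [12]
5 → replaces 12 → [5]
30 → extends → [5, 30]
7 → replaces 30 → [5, 7]
32 → extends → [5, 7, 32]
2 → replaces 5 → [2, 7, 32]
6 → replaces 7 → [2, 6, 32]
9 → replaces 32 → [2, 6, 9]
20 → extends → [2, 6, 9, 20]
8 → replaces 9 → [2, 6, 8, 20]
Length 4; one witness is 5, 7, 9, 20.

5, 7, 9, 20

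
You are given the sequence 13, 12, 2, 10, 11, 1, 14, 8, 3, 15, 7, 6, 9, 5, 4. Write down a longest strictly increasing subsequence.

2, 10, 11, 14, 15

Patience tails give the LIS length; then backtrack through the dp parents:
13 → extends → [13]
12 → replaces 13 → [12]
2 → replaces 12 → [2]
10 → extends → [2, 10]
11 → extends → [2, 10, 11]
1 → replaces 2 → [1, 10, 11]
14 → extends → [1, 10, 11, 14]
8 → replaces 10 → [1, 8, 11, 14]
3 → replaces 8 → [1, 3, 11, 14]
15 → extends → [1, 3, 11, 14, 15]
7 → replaces 11 → [1, 3, 7, 14, 15]
6 → replaces 7 → [1, 3, 6, 14, 15]
9 → replaces 14 → [1, 3, 6, 9, 15]
5 → replaces 6 → [1, 3, 5, 9, 15]
4 → replaces 5 → [1, 3, 4, 9, 15]
Length 5; one witness is 2, 10, 11, 14, 15.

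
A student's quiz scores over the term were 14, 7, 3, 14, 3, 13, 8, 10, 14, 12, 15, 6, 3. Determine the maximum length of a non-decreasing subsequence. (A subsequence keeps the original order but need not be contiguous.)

6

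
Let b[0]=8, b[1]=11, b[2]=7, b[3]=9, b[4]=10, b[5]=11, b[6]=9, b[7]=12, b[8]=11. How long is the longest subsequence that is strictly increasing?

Track the smallest tail for each achievable length (strict):
8 → extends → [8]
11 → extends → [8, 11]
7 → replaces 8 → [7, 11]
9 → replaces 11 → [7, 9]
10 → extends → [7, 9, 10]
11 → extends → [7, 9, 10, 11]
9 → already a tail → [7, 9, 10, 11]
12 → extends → [7, 9, 10, 11, 12]
11 → already a tail → [7, 9, 10, 11, 12]
Five tails, so the longest strictly increasing subsequence has length 5 (e.g. 8, 9, 10, 11, 12).

5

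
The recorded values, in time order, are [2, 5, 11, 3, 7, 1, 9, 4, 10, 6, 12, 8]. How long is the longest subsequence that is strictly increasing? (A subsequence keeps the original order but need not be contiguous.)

6

Track the smallest tail for each achievable length (strict):
2 → extends → [2]
5 → extends → [2, 5]
11 → extends → [2, 5, 11]
3 → replaces 5 → [2, 3, 11]
7 → replaces 11 → [2, 3, 7]
1 → replaces 2 → [1, 3, 7]
9 → extends → [1, 3, 7, 9]
4 → replaces 7 → [1, 3, 4, 9]
10 → extends → [1, 3, 4, 9, 10]
6 → replaces 9 → [1, 3, 4, 6, 10]
12 → extends → [1, 3, 4, 6, 10, 12]
8 → replaces 10 → [1, 3, 4, 6, 8, 12]
Six tails, so the longest strictly increasing subsequence has length 6 (e.g. 2, 5, 7, 9, 10, 12).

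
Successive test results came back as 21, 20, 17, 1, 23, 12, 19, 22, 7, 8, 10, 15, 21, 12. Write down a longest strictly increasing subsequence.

Patience tails give the LIS length; then backtrack through the dp parents:
21 → extends → [21]
20 → replaces 21 → [20]
17 → replaces 20 → [17]
1 → replaces 17 → [1]
23 → extends → [1, 23]
12 → replaces 23 → [1, 12]
19 → extends → [1, 12, 19]
22 → extends → [1, 12, 19, 22]
7 → replaces 12 → [1, 7, 19, 22]
8 → replaces 19 → [1, 7, 8, 22]
10 → replaces 22 → [1, 7, 8, 10]
15 → extends → [1, 7, 8, 10, 15]
21 → extends → [1, 7, 8, 10, 15, 21]
12 → replaces 15 → [1, 7, 8, 10, 12, 21]
Length 6; one witness is 1, 7, 8, 10, 15, 21.

1, 7, 8, 10, 15, 21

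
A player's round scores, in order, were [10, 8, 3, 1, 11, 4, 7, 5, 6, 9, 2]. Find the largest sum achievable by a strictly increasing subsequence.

27

Let S[i] be the best sum of a strictly increasing subsequence ending at i:
i:      1  2  3  4  5  6  7  8  9 10 11
a[i]:  10  8  3  1 11  4  7  5  6  9  2
S:     10  8  3  1 21  7 14 12 18 27  3
Maximum is 27 (e.g. 3 + 4 + 5 + 6 + 9).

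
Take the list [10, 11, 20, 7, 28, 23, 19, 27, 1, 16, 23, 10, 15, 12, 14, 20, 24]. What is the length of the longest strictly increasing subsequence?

6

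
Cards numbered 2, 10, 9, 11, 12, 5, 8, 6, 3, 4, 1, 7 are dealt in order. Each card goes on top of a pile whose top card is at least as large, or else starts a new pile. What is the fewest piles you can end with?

4

Place each on the leftmost legal pile:
2 → new pile 1 (tops now [2])
10 → new pile 2 (tops now [2, 10])
9 → pile 2 (tops now [2, 9])
11 → new pile 3 (tops now [2, 9, 11])
12 → new pile 4 (tops now [2, 9, 11, 12])
5 → pile 2 (tops now [2, 5, 11, 12])
8 → pile 3 (tops now [2, 5, 8, 12])
6 → pile 3 (tops now [2, 5, 6, 12])
3 → pile 2 (tops now [2, 3, 6, 12])
4 → pile 3 (tops now [2, 3, 4, 12])
1 → pile 1 (tops now [1, 3, 4, 12])
7 → pile 4 (tops now [1, 3, 4, 7])
Four piles.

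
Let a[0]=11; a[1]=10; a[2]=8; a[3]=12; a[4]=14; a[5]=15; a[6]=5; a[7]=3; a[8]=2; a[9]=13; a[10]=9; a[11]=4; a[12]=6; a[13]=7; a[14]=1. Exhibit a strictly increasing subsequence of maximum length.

Patience tails give the LIS length; then backtrack through the dp parents:
11 → extends → [11]
10 → replaces 11 → [10]
8 → replaces 10 → [8]
12 → extends → [8, 12]
14 → extends → [8, 12, 14]
15 → extends → [8, 12, 14, 15]
5 → replaces 8 → [5, 12, 14, 15]
3 → replaces 5 → [3, 12, 14, 15]
2 → replaces 3 → [2, 12, 14, 15]
13 → replaces 14 → [2, 12, 13, 15]
9 → replaces 12 → [2, 9, 13, 15]
4 → replaces 9 → [2, 4, 13, 15]
6 → replaces 13 → [2, 4, 6, 15]
7 → replaces 15 → [2, 4, 6, 7]
1 → replaces 2 → [1, 4, 6, 7]
Length 4; one witness is 11, 12, 14, 15.

11, 12, 14, 15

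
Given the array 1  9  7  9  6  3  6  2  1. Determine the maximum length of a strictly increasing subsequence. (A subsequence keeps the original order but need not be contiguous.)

Track the smallest tail for each achievable length (strict):
1 → extends → [1]
9 → extends → [1, 9]
7 → replaces 9 → [1, 7]
9 → extends → [1, 7, 9]
6 → replaces 7 → [1, 6, 9]
3 → replaces 6 → [1, 3, 9]
6 → replaces 9 → [1, 3, 6]
2 → replaces 3 → [1, 2, 6]
1 → already a tail → [1, 2, 6]
Three tails, so the longest strictly increasing subsequence has length 3 (e.g. 1, 7, 9).

3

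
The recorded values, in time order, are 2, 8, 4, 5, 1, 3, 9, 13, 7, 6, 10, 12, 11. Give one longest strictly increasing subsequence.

Patience tails give the LIS length; then backtrack through the dp parents:
2 → extends → [2]
8 → extends → [2, 8]
4 → replaces 8 → [2, 4]
5 → extends → [2, 4, 5]
1 → replaces 2 → [1, 4, 5]
3 → replaces 4 → [1, 3, 5]
9 → extends → [1, 3, 5, 9]
13 → extends → [1, 3, 5, 9, 13]
7 → replaces 9 → [1, 3, 5, 7, 13]
6 → replaces 7 → [1, 3, 5, 6, 13]
10 → replaces 13 → [1, 3, 5, 6, 10]
12 → extends → [1, 3, 5, 6, 10, 12]
11 → replaces 12 → [1, 3, 5, 6, 10, 11]
Length 6; one witness is 2, 4, 5, 9, 10, 12.

2, 4, 5, 9, 10, 12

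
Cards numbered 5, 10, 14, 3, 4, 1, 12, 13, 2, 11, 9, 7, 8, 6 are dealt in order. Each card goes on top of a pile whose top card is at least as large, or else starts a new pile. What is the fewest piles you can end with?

Place each on the leftmost legal pile:
5 → new pile 1 (tops now [5])
10 → new pile 2 (tops now [5, 10])
14 → new pile 3 (tops now [5, 10, 14])
3 → pile 1 (tops now [3, 10, 14])
4 → pile 2 (tops now [3, 4, 14])
1 → pile 1 (tops now [1, 4, 14])
12 → pile 3 (tops now [1, 4, 12])
13 → new pile 4 (tops now [1, 4, 12, 13])
2 → pile 2 (tops now [1, 2, 12, 13])
11 → pile 3 (tops now [1, 2, 11, 13])
9 → pile 3 (tops now [1, 2, 9, 13])
7 → pile 3 (tops now [1, 2, 7, 13])
8 → pile 4 (tops now [1, 2, 7, 8])
6 → pile 3 (tops now [1, 2, 6, 8])
Four piles.

4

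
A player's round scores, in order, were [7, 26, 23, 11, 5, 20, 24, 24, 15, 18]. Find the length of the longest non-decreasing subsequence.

Track the smallest tail for each achievable length (allowing ties):
7 → extends → [7]
26 → extends → [7, 26]
23 → replaces 26 → [7, 23]
11 → replaces 23 → [7, 11]
5 → replaces 7 → [5, 11]
20 → extends → [5, 11, 20]
24 → extends → [5, 11, 20, 24]
24 → extends → [5, 11, 20, 24, 24]
15 → replaces 20 → [5, 11, 15, 24, 24]
18 → replaces 24 → [5, 11, 15, 18, 24]
Five tails, so the longest non-decreasing subsequence has length 5 (e.g. 7, 11, 20, 24, 24).

5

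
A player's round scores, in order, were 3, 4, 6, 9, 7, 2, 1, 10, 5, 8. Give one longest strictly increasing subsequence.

3, 4, 6, 9, 10

Patience tails give the LIS length; then backtrack through the dp parents:
3 → extends → [3]
4 → extends → [3, 4]
6 → extends → [3, 4, 6]
9 → extends → [3, 4, 6, 9]
7 → replaces 9 → [3, 4, 6, 7]
2 → replaces 3 → [2, 4, 6, 7]
1 → replaces 2 → [1, 4, 6, 7]
10 → extends → [1, 4, 6, 7, 10]
5 → replaces 6 → [1, 4, 5, 7, 10]
8 → replaces 10 → [1, 4, 5, 7, 8]
Length 5; one witness is 3, 4, 6, 9, 10.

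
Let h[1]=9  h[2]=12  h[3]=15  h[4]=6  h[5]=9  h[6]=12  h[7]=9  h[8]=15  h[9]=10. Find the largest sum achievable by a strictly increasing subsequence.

Let S[i] be the best sum of a strictly increasing subsequence ending at i:
i:      1  2  3  4  5  6  7  8  9
h[i]:   9 12 15  6  9 12  9 15 10
S:      9 21 36  6 15 27 15 42 25
Maximum is 42 (e.g. 6 + 9 + 12 + 15).

42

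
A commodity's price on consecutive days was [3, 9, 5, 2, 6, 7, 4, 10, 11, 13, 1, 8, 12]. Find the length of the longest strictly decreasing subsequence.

Negate each value so 'decreasing' becomes 'increasing', then run patience tails on the negated sequence:
-3 → extends → [-3]
-9 → replaces -3 → [-9]
-5 → extends → [-9, -5]
-2 → extends → [-9, -5, -2]
-6 → replaces -5 → [-9, -6, -2]
-7 → replaces -6 → [-9, -7, -2]
-4 → replaces -2 → [-9, -7, -4]
-10 → replaces -9 → [-10, -7, -4]
-11 → replaces -10 → [-11, -7, -4]
-13 → replaces -11 → [-13, -7, -4]
-1 → extends → [-13, -7, -4, -1]
-8 → replaces -7 → [-13, -8, -4, -1]
-12 → replaces -8 → [-13, -12, -4, -1]
Four tails, so the longest strictly decreasing subsequence of the original has length 4.

4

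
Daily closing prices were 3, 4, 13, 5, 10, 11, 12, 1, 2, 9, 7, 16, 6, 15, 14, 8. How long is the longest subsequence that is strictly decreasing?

Negate each value so 'decreasing' becomes 'increasing', then run patience tails on the negated sequence:
-3 → extends → [-3]
-4 → replaces -3 → [-4]
-13 → replaces -4 → [-13]
-5 → extends → [-13, -5]
-10 → replaces -5 → [-13, -10]
-11 → replaces -10 → [-13, -11]
-12 → replaces -11 → [-13, -12]
-1 → extends → [-13, -12, -1]
-2 → replaces -1 → [-13, -12, -2]
-9 → replaces -2 → [-13, -12, -9]
-7 → extends → [-13, -12, -9, -7]
-16 → replaces -13 → [-16, -12, -9, -7]
-6 → extends → [-16, -12, -9, -7, -6]
-15 → replaces -12 → [-16, -15, -9, -7, -6]
-14 → replaces -9 → [-16, -15, -14, -7, -6]
-8 → replaces -7 → [-16, -15, -14, -8, -6]
Five tails, so the longest strictly decreasing subsequence of the original has length 5.

5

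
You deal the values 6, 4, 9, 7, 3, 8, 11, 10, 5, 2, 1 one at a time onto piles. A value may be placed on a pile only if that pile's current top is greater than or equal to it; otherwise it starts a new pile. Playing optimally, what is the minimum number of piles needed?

4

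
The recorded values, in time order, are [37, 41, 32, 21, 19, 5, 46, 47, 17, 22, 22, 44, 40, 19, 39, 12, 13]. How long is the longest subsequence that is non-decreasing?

5

Let dp[i] be the length of the longest such subsequence ending at index i:
i:      1  2  3  4  5  6  7  8  9 10 11 12 13 14 15 16 17
a[i]:  37 41 32 21 19  5 46 47 17 22 22 44 40 19 39 12 13
dp:     1  2  1  1  1  1  3  4  2  3  4  5  5  3  5  2  3
Maximum dp value is 5.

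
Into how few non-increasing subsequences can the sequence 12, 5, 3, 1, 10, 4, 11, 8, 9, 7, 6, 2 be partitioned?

4

Place each on the leftmost legal pile:
12 → new pile 1 (tops now [12])
5 → pile 1 (tops now [5])
3 → pile 1 (tops now [3])
1 → pile 1 (tops now [1])
10 → new pile 2 (tops now [1, 10])
4 → pile 2 (tops now [1, 4])
11 → new pile 3 (tops now [1, 4, 11])
8 → pile 3 (tops now [1, 4, 8])
9 → new pile 4 (tops now [1, 4, 8, 9])
7 → pile 3 (tops now [1, 4, 7, 9])
6 → pile 3 (tops now [1, 4, 6, 9])
2 → pile 2 (tops now [1, 2, 6, 9])
Four piles.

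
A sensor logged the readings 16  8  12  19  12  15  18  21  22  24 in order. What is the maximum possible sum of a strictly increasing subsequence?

120

Let S[i] be the best sum of a strictly increasing subsequence ending at i:
i:       1   2   3   4   5   6   7   8   9  10
a[i]:   16   8  12  19  12  15  18  21  22  24
S:      16   8  20  39  20  35  53  74  96 120
Maximum is 120 (e.g. 8 + 12 + 15 + 18 + 21 + 22 + 24).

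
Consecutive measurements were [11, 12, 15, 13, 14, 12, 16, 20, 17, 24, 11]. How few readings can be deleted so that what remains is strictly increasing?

4

Fewest deletions = n − (longest strictly increasing subsequence).
Patience tails:
11 → extends → [11]
12 → extends → [11, 12]
15 → extends → [11, 12, 15]
13 → replaces 15 → [11, 12, 13]
14 → extends → [11, 12, 13, 14]
12 → already a tail → [11, 12, 13, 14]
16 → extends → [11, 12, 13, 14, 16]
20 → extends → [11, 12, 13, 14, 16, 20]
17 → replaces 20 → [11, 12, 13, 14, 16, 17]
24 → extends → [11, 12, 13, 14, 16, 17, 24]
11 → already a tail → [11, 12, 13, 14, 16, 17, 24]
Longest strictly increasing subsequence has length 7, so deletions = 11 − 7 = 4.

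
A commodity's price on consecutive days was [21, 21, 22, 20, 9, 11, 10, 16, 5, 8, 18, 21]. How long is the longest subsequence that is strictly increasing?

5

Track the smallest tail for each achievable length (strict):
21 → extends → [21]
21 → already a tail → [21]
22 → extends → [21, 22]
20 → replaces 21 → [20, 22]
9 → replaces 20 → [9, 22]
11 → replaces 22 → [9, 11]
10 → replaces 11 → [9, 10]
16 → extends → [9, 10, 16]
5 → replaces 9 → [5, 10, 16]
8 → replaces 10 → [5, 8, 16]
18 → extends → [5, 8, 16, 18]
21 → extends → [5, 8, 16, 18, 21]
Five tails, so the longest strictly increasing subsequence has length 5 (e.g. 9, 11, 16, 18, 21).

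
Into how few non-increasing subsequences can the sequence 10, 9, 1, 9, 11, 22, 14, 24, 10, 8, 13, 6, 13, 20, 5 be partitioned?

5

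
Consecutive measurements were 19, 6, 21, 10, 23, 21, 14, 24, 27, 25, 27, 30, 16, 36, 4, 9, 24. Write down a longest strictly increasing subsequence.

Patience tails give the LIS length; then backtrack through the dp parents:
19 → extends → [19]
6 → replaces 19 → [6]
21 → extends → [6, 21]
10 → replaces 21 → [6, 10]
23 → extends → [6, 10, 23]
21 → replaces 23 → [6, 10, 21]
14 → replaces 21 → [6, 10, 14]
24 → extends → [6, 10, 14, 24]
27 → extends → [6, 10, 14, 24, 27]
25 → replaces 27 → [6, 10, 14, 24, 25]
27 → extends → [6, 10, 14, 24, 25, 27]
30 → extends → [6, 10, 14, 24, 25, 27, 30]
16 → replaces 24 → [6, 10, 14, 16, 25, 27, 30]
36 → extends → [6, 10, 14, 16, 25, 27, 30, 36]
4 → replaces 6 → [4, 10, 14, 16, 25, 27, 30, 36]
9 → replaces 10 → [4, 9, 14, 16, 25, 27, 30, 36]
24 → replaces 25 → [4, 9, 14, 16, 24, 27, 30, 36]
Length 8; one witness is 19, 21, 23, 24, 25, 27, 30, 36.

19, 21, 23, 24, 25, 27, 30, 36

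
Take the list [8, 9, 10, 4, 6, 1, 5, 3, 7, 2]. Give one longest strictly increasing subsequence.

Patience tails give the LIS length; then backtrack through the dp parents:
8 → extends → [8]
9 → extends → [8, 9]
10 → extends → [8, 9, 10]
4 → replaces 8 → [4, 9, 10]
6 → replaces 9 → [4, 6, 10]
1 → replaces 4 → [1, 6, 10]
5 → replaces 6 → [1, 5, 10]
3 → replaces 5 → [1, 3, 10]
7 → replaces 10 → [1, 3, 7]
2 → replaces 3 → [1, 2, 7]
Length 3; one witness is 8, 9, 10.

8, 9, 10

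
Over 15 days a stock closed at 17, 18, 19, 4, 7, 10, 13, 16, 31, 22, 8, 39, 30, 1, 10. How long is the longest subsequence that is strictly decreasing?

Let dp[i] be the longest strictly decreasing subsequence ending at i:
i:      1  2  3  4  5  6  7  8  9 10 11 12 13 14 15
a[i]:  17 18 19  4  7 10 13 16 31 22  8 39 30  1 10
dp:     1  1  1  2  2  2  2  2  1  2  3  1  2  4  3
Maximum is 4.

4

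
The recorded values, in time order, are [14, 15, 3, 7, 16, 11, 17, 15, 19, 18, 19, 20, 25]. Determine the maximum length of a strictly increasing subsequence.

8

Track the smallest tail for each achievable length (strict):
14 → extends → [14]
15 → extends → [14, 15]
3 → replaces 14 → [3, 15]
7 → replaces 15 → [3, 7]
16 → extends → [3, 7, 16]
11 → replaces 16 → [3, 7, 11]
17 → extends → [3, 7, 11, 17]
15 → replaces 17 → [3, 7, 11, 15]
19 → extends → [3, 7, 11, 15, 19]
18 → replaces 19 → [3, 7, 11, 15, 18]
19 → extends → [3, 7, 11, 15, 18, 19]
20 → extends → [3, 7, 11, 15, 18, 19, 20]
25 → extends → [3, 7, 11, 15, 18, 19, 20, 25]
Eight tails, so the longest strictly increasing subsequence has length 8 (e.g. 14, 15, 16, 17, 18, 19, 20, 25).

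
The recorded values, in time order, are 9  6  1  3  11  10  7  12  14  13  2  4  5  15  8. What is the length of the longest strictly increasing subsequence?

Let dp[i] be the length of the longest such subsequence ending at index i:
i:      1  2  3  4  5  6  7  8  9 10 11 12 13 14 15
a[i]:   9  6  1  3 11 10  7 12 14 13  2  4  5 15  8
dp:     1  1  1  2  3  3  3  4  5  5  2  3  4  6  5
Maximum dp value is 6.

6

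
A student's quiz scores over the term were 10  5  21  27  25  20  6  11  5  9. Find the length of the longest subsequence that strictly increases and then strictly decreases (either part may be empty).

inc[i] = longest strictly increasing subsequence ending at i; dec[i] = longest strictly decreasing subsequence starting at i:
i:      1  2  3  4  5  6  7  8  9 10
a[i]:  10  5 21 27 25 20  6 11  5  9
inc:    1  1  2  3  3  2  2  3  1  3
dec:    3  1  4  5  4  3  2  2  1  1
Best peak at i=4 (value 27): inc=3, dec=5, length 3+5−1 = 7.

7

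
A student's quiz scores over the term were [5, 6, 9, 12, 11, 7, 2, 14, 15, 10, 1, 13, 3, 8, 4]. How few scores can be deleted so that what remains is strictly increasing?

Fewest deletions = n − (longest strictly increasing subsequence).
Patience tails:
5 → extends → [5]
6 → extends → [5, 6]
9 → extends → [5, 6, 9]
12 → extends → [5, 6, 9, 12]
11 → replaces 12 → [5, 6, 9, 11]
7 → replaces 9 → [5, 6, 7, 11]
2 → replaces 5 → [2, 6, 7, 11]
14 → extends → [2, 6, 7, 11, 14]
15 → extends → [2, 6, 7, 11, 14, 15]
10 → replaces 11 → [2, 6, 7, 10, 14, 15]
1 → replaces 2 → [1, 6, 7, 10, 14, 15]
13 → replaces 14 → [1, 6, 7, 10, 13, 15]
3 → replaces 6 → [1, 3, 7, 10, 13, 15]
8 → replaces 10 → [1, 3, 7, 8, 13, 15]
4 → replaces 7 → [1, 3, 4, 8, 13, 15]
Longest strictly increasing subsequence has length 6, so deletions = 15 − 6 = 9.

9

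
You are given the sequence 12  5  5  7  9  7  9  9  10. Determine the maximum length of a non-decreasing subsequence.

7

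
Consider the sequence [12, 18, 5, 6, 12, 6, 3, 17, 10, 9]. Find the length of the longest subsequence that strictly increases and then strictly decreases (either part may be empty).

inc[i] = longest strictly increasing subsequence ending at i; dec[i] = longest strictly decreasing subsequence starting at i:
i:      1  2  3  4  5  6  7  8  9 10
a[i]:  12 18  5  6 12  6  3 17 10  9
inc:    1  2  1  2  3  2  1  4  3  3
dec:    3  4  2  2  3  2  1  3  2  1
Best peak at i=8 (value 17): inc=4, dec=3, length 4+3−1 = 6.

6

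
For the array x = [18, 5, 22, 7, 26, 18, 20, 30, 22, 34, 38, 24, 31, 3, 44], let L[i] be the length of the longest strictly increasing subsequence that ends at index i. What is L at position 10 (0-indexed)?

7

dp[i] = 1 + max{dp[j] : j<i, x[j]<x[i]} (or 1 if no such j):
i:      0  1  2  3  4  5  6  7  8  9 10 11 12 13 14
x[i]:  18  5 22  7 26 18 20 30 22 34 38 24 31  3 44
dp:     1  1  2  2  3  3  4  5  5  6  7  6  7  1  8
At index 10 the value is 7.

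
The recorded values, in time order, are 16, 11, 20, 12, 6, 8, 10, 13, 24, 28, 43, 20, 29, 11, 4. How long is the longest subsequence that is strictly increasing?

Let dp[i] be the length of the longest such subsequence ending at index i:
i:      1  2  3  4  5  6  7  8  9 10 11 12 13 14 15
a[i]:  16 11 20 12  6  8 10 13 24 28 43 20 29 11  4
dp:     1  1  2  2  1  2  3  4  5  6  7  5  7  4  1
Maximum dp value is 7.

7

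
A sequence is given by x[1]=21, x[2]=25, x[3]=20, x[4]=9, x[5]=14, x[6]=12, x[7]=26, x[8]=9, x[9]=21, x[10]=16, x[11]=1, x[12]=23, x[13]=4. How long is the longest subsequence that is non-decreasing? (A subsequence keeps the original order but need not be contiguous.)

4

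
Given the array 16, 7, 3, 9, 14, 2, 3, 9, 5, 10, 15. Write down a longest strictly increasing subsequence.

Patience tails give the LIS length; then backtrack through the dp parents:
16 → extends → [16]
7 → replaces 16 → [7]
3 → replaces 7 → [3]
9 → extends → [3, 9]
14 → extends → [3, 9, 14]
2 → replaces 3 → [2, 9, 14]
3 → replaces 9 → [2, 3, 14]
9 → replaces 14 → [2, 3, 9]
5 → replaces 9 → [2, 3, 5]
10 → extends → [2, 3, 5, 10]
15 → extends → [2, 3, 5, 10, 15]
Length 5; one witness is 2, 3, 9, 10, 15.

2, 3, 9, 10, 15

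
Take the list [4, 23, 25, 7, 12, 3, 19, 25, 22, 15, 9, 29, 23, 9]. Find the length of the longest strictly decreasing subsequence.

Negate each value so 'decreasing' becomes 'increasing', then run patience tails on the negated sequence:
-4 → extends → [-4]
-23 → replaces -4 → [-23]
-25 → replaces -23 → [-25]
-7 → extends → [-25, -7]
-12 → replaces -7 → [-25, -12]
-3 → extends → [-25, -12, -3]
-19 → replaces -12 → [-25, -19, -3]
-25 → already a tail → [-25, -19, -3]
-22 → replaces -19 → [-25, -22, -3]
-15 → replaces -3 → [-25, -22, -15]
-9 → extends → [-25, -22, -15, -9]
-29 → replaces -25 → [-29, -22, -15, -9]
-23 → replaces -22 → [-29, -23, -15, -9]
-9 → already a tail → [-29, -23, -15, -9]
Four tails, so the longest strictly decreasing subsequence of the original has length 4.

4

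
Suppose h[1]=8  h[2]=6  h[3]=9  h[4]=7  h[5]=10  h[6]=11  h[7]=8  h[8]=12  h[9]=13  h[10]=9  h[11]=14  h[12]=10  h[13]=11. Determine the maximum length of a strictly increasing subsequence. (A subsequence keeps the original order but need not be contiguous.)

7

Let dp[i] be the length of the longest such subsequence ending at index i:
i:      1  2  3  4  5  6  7  8  9 10 11 12 13
h[i]:   8  6  9  7 10 11  8 12 13  9 14 10 11
dp:     1  1  2  2  3  4  3  5  6  4  7  5  6
Maximum dp value is 7.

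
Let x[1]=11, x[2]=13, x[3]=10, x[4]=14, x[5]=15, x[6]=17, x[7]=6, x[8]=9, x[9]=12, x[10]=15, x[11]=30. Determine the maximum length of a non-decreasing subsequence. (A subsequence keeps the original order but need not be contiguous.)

6

Track the smallest tail for each achievable length (allowing ties):
11 → extends → [11]
13 → extends → [11, 13]
10 → replaces 11 → [10, 13]
14 → extends → [10, 13, 14]
15 → extends → [10, 13, 14, 15]
17 → extends → [10, 13, 14, 15, 17]
6 → replaces 10 → [6, 13, 14, 15, 17]
9 → replaces 13 → [6, 9, 14, 15, 17]
12 → replaces 14 → [6, 9, 12, 15, 17]
15 → replaces 17 → [6, 9, 12, 15, 15]
30 → extends → [6, 9, 12, 15, 15, 30]
Six tails, so the longest non-decreasing subsequence has length 6 (e.g. 11, 13, 14, 15, 17, 30).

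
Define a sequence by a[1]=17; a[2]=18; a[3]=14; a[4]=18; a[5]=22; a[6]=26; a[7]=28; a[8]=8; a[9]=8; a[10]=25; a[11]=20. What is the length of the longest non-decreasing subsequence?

6

Track the smallest tail for each achievable length (allowing ties):
17 → extends → [17]
18 → extends → [17, 18]
14 → replaces 17 → [14, 18]
18 → extends → [14, 18, 18]
22 → extends → [14, 18, 18, 22]
26 → extends → [14, 18, 18, 22, 26]
28 → extends → [14, 18, 18, 22, 26, 28]
8 → replaces 14 → [8, 18, 18, 22, 26, 28]
8 → replaces 18 → [8, 8, 18, 22, 26, 28]
25 → replaces 26 → [8, 8, 18, 22, 25, 28]
20 → replaces 22 → [8, 8, 18, 20, 25, 28]
Six tails, so the longest non-decreasing subsequence has length 6 (e.g. 17, 18, 18, 22, 26, 28).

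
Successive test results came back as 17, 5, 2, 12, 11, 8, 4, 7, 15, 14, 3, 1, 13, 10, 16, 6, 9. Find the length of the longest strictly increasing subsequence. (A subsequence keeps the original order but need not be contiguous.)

5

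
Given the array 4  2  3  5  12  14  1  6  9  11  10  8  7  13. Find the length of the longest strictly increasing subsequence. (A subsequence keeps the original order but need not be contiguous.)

7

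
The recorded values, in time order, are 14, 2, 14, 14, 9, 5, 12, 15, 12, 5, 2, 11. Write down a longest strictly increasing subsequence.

2, 9, 12, 15

Patience tails give the LIS length; then backtrack through the dp parents:
14 → extends → [14]
2 → replaces 14 → [2]
14 → extends → [2, 14]
14 → already a tail → [2, 14]
9 → replaces 14 → [2, 9]
5 → replaces 9 → [2, 5]
12 → extends → [2, 5, 12]
15 → extends → [2, 5, 12, 15]
12 → already a tail → [2, 5, 12, 15]
5 → already a tail → [2, 5, 12, 15]
2 → already a tail → [2, 5, 12, 15]
11 → replaces 12 → [2, 5, 11, 15]
Length 4; one witness is 2, 9, 12, 15.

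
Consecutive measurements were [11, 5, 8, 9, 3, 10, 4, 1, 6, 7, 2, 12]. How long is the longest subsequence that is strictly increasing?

5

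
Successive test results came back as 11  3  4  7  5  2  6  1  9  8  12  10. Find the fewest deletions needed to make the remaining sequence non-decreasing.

Fewest deletions = n − (longest non-decreasing subsequence).
Patience tails:
11 → extends → [11]
3 → replaces 11 → [3]
4 → extends → [3, 4]
7 → extends → [3, 4, 7]
5 → replaces 7 → [3, 4, 5]
2 → replaces 3 → [2, 4, 5]
6 → extends → [2, 4, 5, 6]
1 → replaces 2 → [1, 4, 5, 6]
9 → extends → [1, 4, 5, 6, 9]
8 → replaces 9 → [1, 4, 5, 6, 8]
12 → extends → [1, 4, 5, 6, 8, 12]
10 → replaces 12 → [1, 4, 5, 6, 8, 10]
Longest non-decreasing subsequence has length 6, so deletions = 12 − 6 = 6.

6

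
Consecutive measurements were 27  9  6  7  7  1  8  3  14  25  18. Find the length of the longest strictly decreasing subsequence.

4

Let dp[i] be the longest strictly decreasing subsequence ending at i:
i:      1  2  3  4  5  6  7  8  9 10 11
a[i]:  27  9  6  7  7  1  8  3 14 25 18
dp:     1  2  3  3  3  4  3  4  2  2  3
Maximum is 4.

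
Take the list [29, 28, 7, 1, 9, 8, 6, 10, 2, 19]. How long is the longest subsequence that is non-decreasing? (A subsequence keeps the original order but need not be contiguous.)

Track the smallest tail for each achievable length (allowing ties):
29 → extends → [29]
28 → replaces 29 → [28]
7 → replaces 28 → [7]
1 → replaces 7 → [1]
9 → extends → [1, 9]
8 → replaces 9 → [1, 8]
6 → replaces 8 → [1, 6]
10 → extends → [1, 6, 10]
2 → replaces 6 → [1, 2, 10]
19 → extends → [1, 2, 10, 19]
Four tails, so the longest non-decreasing subsequence has length 4 (e.g. 7, 9, 10, 19).

4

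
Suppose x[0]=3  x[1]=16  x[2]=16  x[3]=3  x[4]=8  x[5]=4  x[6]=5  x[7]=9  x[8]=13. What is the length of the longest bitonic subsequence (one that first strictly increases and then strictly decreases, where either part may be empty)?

inc[i] = longest strictly increasing subsequence ending at i; dec[i] = longest strictly decreasing subsequence starting at i:
i:      0  1  2  3  4  5  6  7  8
x[i]:   3 16 16  3  8  4  5  9 13
inc:    1  2  2  1  2  2  3  4  5
dec:    1  3  3  1  2  1  1  1  1
Best peak at i=8 (value 13): inc=5, dec=1, length 5+1−1 = 5.

5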